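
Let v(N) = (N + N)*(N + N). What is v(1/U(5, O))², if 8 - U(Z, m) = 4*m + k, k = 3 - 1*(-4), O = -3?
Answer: 16/28561 ≈ 0.00056020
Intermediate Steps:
k = 7 (k = 3 + 4 = 7)
U(Z, m) = 1 - 4*m (U(Z, m) = 8 - (4*m + 7) = 8 - (7 + 4*m) = 8 + (-7 - 4*m) = 1 - 4*m)
v(N) = 4*N² (v(N) = (2*N)*(2*N) = 4*N²)
v(1/U(5, O))² = (4*(1/(1 - 4*(-3)))²)² = (4*(1/(1 + 12))²)² = (4*(1/13)²)² = (4*(1/169))² = (4/169)² = 16/28561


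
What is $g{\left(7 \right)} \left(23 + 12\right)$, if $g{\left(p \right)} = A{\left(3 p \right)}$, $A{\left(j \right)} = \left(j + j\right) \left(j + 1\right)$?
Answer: $32340$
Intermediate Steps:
$A{\left(j \right)} = 2 j \left(1 + j\right)$
$g{\left(p \right)} = 6 p \left(1 + 3 p\right)$ ($g{\left(p \right)} = 2 \cdot 3 p \left(1 + 3 p\right) = 6 p \left(1 + 3 p\right)$)
$g{\left(7 \right)} \left(23 + 12\right) = 6 \cdot 7 \left(1 + 3 \cdot 7\right) \left(23 + 12\right) = 6 \cdot 7 \left(1 + 21\right) 35 = 6 \cdot 7 \cdot 22 \cdot 35 = 924 \cdot 35 = 32340$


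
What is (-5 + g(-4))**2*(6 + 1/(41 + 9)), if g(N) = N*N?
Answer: 36421/50 ≈ 728.42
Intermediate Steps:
g(N) = N**2
(-5 + g(-4))**2*(6 + 1/(41 + 9)) = (-5 + (-4)**2)**2*(6 + 1/(41 + 9)) = (-5 + 16)**2*(6 + 1/50) = 11**2*(6 + 1/50) = 121*(301/50) = 36421/50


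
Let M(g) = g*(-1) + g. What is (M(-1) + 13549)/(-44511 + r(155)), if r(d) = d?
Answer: -13549/44356 ≈ -0.30546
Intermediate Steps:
M(g) = 0 (M(g) = -g + g = 0)
(M(-1) + 13549)/(-44511 + r(155)) = (0 + 13549)/(-44511 + 155) = 13549/(-44356) = 13549*(-1/44356) = -13549/44356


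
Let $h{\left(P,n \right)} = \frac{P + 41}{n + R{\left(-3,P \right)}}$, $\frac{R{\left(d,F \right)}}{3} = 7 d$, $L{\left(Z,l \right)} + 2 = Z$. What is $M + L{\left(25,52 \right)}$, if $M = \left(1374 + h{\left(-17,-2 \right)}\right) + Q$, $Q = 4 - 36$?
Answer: $\frac{88701}{65} \approx 1364.6$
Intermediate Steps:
$L{\left(Z,l \right)} = -2 + Z$
$R{\left(d,F \right)} = 21 d$ ($R{\left(d,F \right)} = 3 \cdot 7 d = 21 d$)
$h{\left(P,n \right)} = \frac{41 + P}{-63 + n}$ ($h{\left(P,n \right)} = \frac{P + 41}{n + 21 \left(-3\right)} = \frac{41 + P}{n - 63} = \frac{41 + P}{-63 + n}$)
$Q = -32$ ($Q = 4 - 36 = -32$)
$M = \frac{87206}{65}$ ($M = \left(1374 + \frac{41 - 17}{-63 - 2}\right) - 32 = \left(1374 + \frac{1}{-65} \cdot 24\right) - 32 = \left(1374 - \frac{24}{65}\right) - 32 = \frac{89286}{65} - 32 = \frac{87206}{65} \approx 1341.6$)
$M + L{\left(25,52 \right)} = \frac{87206}{65} + \left(-2 + 25\right) = \frac{87206}{65} + 23 = \frac{88701}{65}$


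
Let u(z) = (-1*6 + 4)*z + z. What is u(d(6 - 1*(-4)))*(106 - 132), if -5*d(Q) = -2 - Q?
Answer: 312/5 ≈ 62.400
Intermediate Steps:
d(Q) = ⅖ + Q/5 (d(Q) = -(-2 - Q)/5 = ⅖ + Q/5)
u(z) = -z (u(z) = (-6 + 4)*z + z = -2*z + z = -z)
u(d(6 - 1*(-4)))*(106 - 132) = (-(⅖ + (6 - 1*(-4))/5))*(106 - 132) = -(⅖ + (6 + 4)/5)*(-26) = -(⅖ + (⅕)*10)*(-26) = -(⅖ + 2)*(-26) = -1*12/5*(-26) = -12/5*(-26) = 312/5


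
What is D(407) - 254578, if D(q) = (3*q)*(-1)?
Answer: -255799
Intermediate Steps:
D(q) = -3*q
D(407) - 254578 = -3*407 - 254578 = -1221 - 254578 = -255799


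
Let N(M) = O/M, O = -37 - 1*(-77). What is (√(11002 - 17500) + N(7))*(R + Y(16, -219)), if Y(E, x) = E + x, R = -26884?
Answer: -1083480/7 - 1543959*I*√2 ≈ -1.5478e+5 - 2.1835e+6*I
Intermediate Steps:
O = 40 (O = -37 + 77 = 40)
N(M) = 40/M
(√(11002 - 17500) + N(7))*(R + Y(16, -219)) = (√(11002 - 17500) + 40/7)*(-26884 + (16 - 219)) = (√(-6498) + 40*(⅐))*(-26884 - 203) = (57*I*√2 + 40/7)*(-27087) = (40/7 + 57*I*√2)*(-27087) = -1083480/7 - 1543959*I*√2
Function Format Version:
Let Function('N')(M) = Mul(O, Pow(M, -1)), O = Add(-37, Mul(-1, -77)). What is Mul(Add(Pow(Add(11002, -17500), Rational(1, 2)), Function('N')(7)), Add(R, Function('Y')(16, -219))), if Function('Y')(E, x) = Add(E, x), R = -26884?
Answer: Add(Rational(-1083480, 7), Mul(-1543959, I, Pow(2, Rational(1, 2)))) ≈ Add(-1.5478e+5, Mul(-2.1835e+6, I))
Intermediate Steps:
O = 40 (O = Add(-37, 77) = 40)
Function('N')(M) = Mul(40, Pow(M, -1))
Mul(Add(Pow(Add(11002, -17500), Rational(1, 2)), Function('N')(7)), Add(R, Function('Y')(16, -219))) = Mul(Add(Pow(Add(11002, -17500), Rational(1, 2)), Mul(40, Pow(7, -1))), Add(-26884, Add(16, -219))) = Mul(Add(Pow(-6498, Rational(1, 2)), Mul(40, Rational(1, 7))), Add(-26884, -203)) = Mul(Add(Mul(57, I, Pow(2, Rational(1, 2))), Rational(40, 7)), -27087) = Mul(Add(Rational(40, 7), Mul(57, I, Pow(2, Rational(1, 2)))), -27087) = Add(Rational(-1083480, 7), Mul(-1543959, I, Pow(2, Rational(1, 2))))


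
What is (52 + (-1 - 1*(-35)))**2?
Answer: 7396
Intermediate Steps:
(52 + (-1 - 1*(-35)))**2 = (52 + (-1 + 35))**2 = (52 + 34)**2 = 86**2 = 7396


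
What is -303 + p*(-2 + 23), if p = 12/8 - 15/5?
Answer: -669/2 ≈ -334.50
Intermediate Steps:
p = -3/2 (p = 12*(⅛) - 15*⅕ = 3/2 - 3 = -3/2 ≈ -1.5000)
-303 + p*(-2 + 23) = -303 - 3*(-2 + 23)/2 = -303 - 3/2*21 = -303 - 63/2 = -669/2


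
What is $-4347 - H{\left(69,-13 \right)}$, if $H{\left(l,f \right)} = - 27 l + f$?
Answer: $-2471$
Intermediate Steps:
$H{\left(l,f \right)} = f - 27 l$
$-4347 - H{\left(69,-13 \right)} = -4347 - \left(-13 - 1863\right) = -4347 - -1876 = -4347 + 1876 = -2471$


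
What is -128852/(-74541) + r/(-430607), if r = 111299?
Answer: 47188234405/32097876387 ≈ 1.4701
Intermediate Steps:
-128852/(-74541) + r/(-430607) = -128852/(-74541) + 111299/(-430607) = -128852*(-1/74541) + 111299*(-1/430607) = 128852/74541 - 111299/430607 = 47188234405/32097876387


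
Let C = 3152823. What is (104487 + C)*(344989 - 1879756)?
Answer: -4999211896770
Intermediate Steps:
(104487 + C)*(344989 - 1879756) = (104487 + 3152823)*(344989 - 1879756) = 3257310*(-1534767) = -4999211896770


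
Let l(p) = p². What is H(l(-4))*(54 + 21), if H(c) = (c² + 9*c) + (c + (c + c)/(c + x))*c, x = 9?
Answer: 50736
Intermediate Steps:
H(c) = c² + 9*c + c*(c + 2*c/(9 + c)) (H(c) = (c² + 9*c) + (c + (c + c)/(c + 9))*c = (c² + 9*c) + (c + (2*c)/(9 + c))*c = (c² + 9*c) + (c + 2*c/(9 + c))*c = (c² + 9*c) + c*(c + 2*c/(9 + c)) = c² + 9*c + c*(c + 2*c/(9 + c)))
H(l(-4))*(54 + 21) = ((-4)²*(81 + 2*((-4)²)² + 29*(-4)²)/(9 + (-4)²))*(54 + 21) = (16*(81 + 2*16² + 29*16)/(9 + 16))*75 = (16*(81 + 2*256 + 464)/25)*75 = (16*(1/25)*(81 + 512 + 464))*75 = (16*(1/25)*1057)*75 = (16912/25)*75 = 50736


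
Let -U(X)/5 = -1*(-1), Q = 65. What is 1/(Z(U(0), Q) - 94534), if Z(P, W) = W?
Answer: -1/94469 ≈ -1.0585e-5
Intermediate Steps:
U(X) = -5 (U(X) = -(-5)*(-1) = -5*1 = -5)
1/(Z(U(0), Q) - 94534) = 1/(65 - 94534) = 1/(-94469) = -1/94469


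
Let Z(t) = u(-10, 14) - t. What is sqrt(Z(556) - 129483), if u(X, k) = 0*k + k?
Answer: 5*I*sqrt(5201) ≈ 360.59*I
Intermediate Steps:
u(X, k) = k (u(X, k) = 0 + k = k)
Z(t) = 14 - t
sqrt(Z(556) - 129483) = sqrt((14 - 1*556) - 129483) = sqrt((14 - 556) - 129483) = sqrt(-542 - 129483) = sqrt(-130025) = 5*I*sqrt(5201)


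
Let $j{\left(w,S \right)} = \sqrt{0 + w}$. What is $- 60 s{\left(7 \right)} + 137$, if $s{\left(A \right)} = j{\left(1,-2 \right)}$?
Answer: $77$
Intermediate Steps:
$j{\left(w,S \right)} = \sqrt{w}$
$s{\left(A \right)} = 1$ ($s{\left(A \right)} = \sqrt{1} = 1$)
$- 60 s{\left(7 \right)} + 137 = \left(-60\right) 1 + 137 = -60 + 137 = 77$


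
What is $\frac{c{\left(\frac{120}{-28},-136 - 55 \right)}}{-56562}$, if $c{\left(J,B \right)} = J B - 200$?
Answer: $- \frac{2165}{197967} \approx -0.010936$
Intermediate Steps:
$c{\left(J,B \right)} = -200 + B J$ ($c{\left(J,B \right)} = B J - 200 = -200 + B J$)
$\frac{c{\left(\frac{120}{-28},-136 - 55 \right)}}{-56562} = \frac{-200 + \left(-136 - 55\right) \frac{120}{-28}}{-56562} = \left(-200 - 191 \cdot 120 \left(- \frac{1}{28}\right)\right) \left(- \frac{1}{56562}\right) = \left(-200 - - \frac{5730}{7}\right) \left(- \frac{1}{56562}\right) = \left(-200 + \frac{5730}{7}\right) \left(- \frac{1}{56562}\right) = \frac{4330}{7} \left(- \frac{1}{56562}\right) = - \frac{2165}{197967}$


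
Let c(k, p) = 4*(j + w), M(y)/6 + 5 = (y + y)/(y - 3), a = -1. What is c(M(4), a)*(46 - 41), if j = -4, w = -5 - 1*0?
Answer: -180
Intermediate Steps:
w = -5 (w = -5 + 0 = -5)
M(y) = -30 + 12*y/(-3 + y) (M(y) = -30 + 6*((y + y)/(y - 3)) = -30 + 6*((2*y)/(-3 + y)) = -30 + 6*(2*y/(-3 + y)) = -30 + 12*y/(-3 + y))
c(k, p) = -36 (c(k, p) = 4*(-4 - 5) = 4*(-9) = -36)
c(M(4), a)*(46 - 41) = -36*(46 - 41) = -36*5 = -180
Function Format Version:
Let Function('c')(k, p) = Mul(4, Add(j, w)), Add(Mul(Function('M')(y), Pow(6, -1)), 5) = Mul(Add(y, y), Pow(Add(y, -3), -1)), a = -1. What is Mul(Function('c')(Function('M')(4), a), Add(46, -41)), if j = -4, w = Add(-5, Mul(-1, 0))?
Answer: -180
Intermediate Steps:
w = -5 (w = Add(-5, 0) = -5)
Function('M')(y) = Add(-30, Mul(12, y, Pow(Add(-3, y), -1))) (Function('M')(y) = Add(-30, Mul(6, Mul(Add(y, y), Pow(Add(y, -3), -1)))) = Add(-30, Mul(6, Mul(Mul(2, y), Pow(Add(-3, y), -1)))) = Add(-30, Mul(6, Mul(2, y, Pow(Add(-3, y), -1)))) = Add(-30, Mul(12, y, Pow(Add(-3, y), -1))))
Function('c')(k, p) = -36 (Function('c')(k, p) = Mul(4, Add(-4, -5)) = Mul(4, -9) = -36)
Mul(Function('c')(Function('M')(4), a), Add(46, -41)) = Mul(-36, Add(46, -41)) = Mul(-36, 5) = -180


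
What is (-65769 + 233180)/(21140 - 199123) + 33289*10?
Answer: 59248593459/177983 ≈ 3.3289e+5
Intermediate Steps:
(-65769 + 233180)/(21140 - 199123) + 33289*10 = 167411/(-177983) + 332890 = 167411*(-1/177983) + 332890 = -167411/177983 + 332890 = 59248593459/177983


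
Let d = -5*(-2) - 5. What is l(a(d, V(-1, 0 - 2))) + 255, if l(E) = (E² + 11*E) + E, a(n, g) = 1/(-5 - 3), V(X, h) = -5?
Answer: 16225/64 ≈ 253.52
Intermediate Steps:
d = 5 (d = 10 - 5 = 5)
a(n, g) = -⅛ (a(n, g) = 1/(-8) = -⅛)
l(E) = E² + 12*E
l(a(d, V(-1, 0 - 2))) + 255 = -(12 - ⅛)/8 + 255 = -⅛*95/8 + 255 = -95/64 + 255 = 16225/64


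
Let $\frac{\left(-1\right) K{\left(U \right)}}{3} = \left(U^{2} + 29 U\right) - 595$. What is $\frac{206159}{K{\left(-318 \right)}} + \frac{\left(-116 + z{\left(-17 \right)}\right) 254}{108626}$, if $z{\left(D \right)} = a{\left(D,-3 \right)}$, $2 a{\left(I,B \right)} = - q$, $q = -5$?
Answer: $- \frac{1781829179}{1750290738} \approx -1.018$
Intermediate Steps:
$a{\left(I,B \right)} = \frac{5}{2}$ ($a{\left(I,B \right)} = \frac{\left(-1\right) \left(-5\right)}{2} = \frac{1}{2} \cdot 5 = \frac{5}{2}$)
$z{\left(D \right)} = \frac{5}{2}$
$K{\left(U \right)} = 1785 - 87 U - 3 U^{2}$ ($K{\left(U \right)} = - 3 \left(\left(U^{2} + 29 U\right) - 595\right) = - 3 \left(-595 + U^{2} + 29 U\right) = 1785 - 87 U - 3 U^{2}$)
$\frac{206159}{K{\left(-318 \right)}} + \frac{\left(-116 + z{\left(-17 \right)}\right) 254}{108626} = \frac{206159}{1785 - -27666 - 3 \left(-318\right)^{2}} + \frac{\left(-116 + \frac{5}{2}\right) 254}{108626} = \frac{206159}{1785 + 27666 - 303372} + \left(- \frac{227}{2}\right) 254 \cdot \frac{1}{108626} = \frac{206159}{1785 + 27666 - 303372} - \frac{28829}{108626} = \frac{206159}{-273921} - \frac{28829}{108626} = 206159 \left(- \frac{1}{273921}\right) - \frac{28829}{108626} = - \frac{12127}{16113} - \frac{28829}{108626} = - \frac{1781829179}{1750290738}$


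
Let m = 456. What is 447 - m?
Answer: -9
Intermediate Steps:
447 - m = 447 - 1*456 = 447 - 456 = -9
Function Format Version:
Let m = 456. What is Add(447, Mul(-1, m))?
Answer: -9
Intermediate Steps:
Add(447, Mul(-1, m)) = Add(447, Mul(-1, 456)) = Add(447, -456) = -9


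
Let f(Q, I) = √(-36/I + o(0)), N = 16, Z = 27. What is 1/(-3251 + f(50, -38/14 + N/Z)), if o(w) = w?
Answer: -1303651/4238162597 - 18*√8421/4238162597 ≈ -0.00030799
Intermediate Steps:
f(Q, I) = 6*√(-1/I) (f(Q, I) = √(-36/I + 0) = √(-36/I) = 6*√(-1/I))
1/(-3251 + f(50, -38/14 + N/Z)) = 1/(-3251 + 6*√(-1/(-38/14 + 16/27))) = 1/(-3251 + 6*√(-1/(-38*1/14 + 16*(1/27)))) = 1/(-3251 + 6*√(-1/(-19/7 + 16/27))) = 1/(-3251 + 6*√(-1/(-401/189))) = 1/(-3251 + 6*√(-1*(-189/401))) = 1/(-3251 + 6*√(189/401)) = 1/(-3251 + 6*(3*√8421/401)) = 1/(-3251 + 18*√8421/401)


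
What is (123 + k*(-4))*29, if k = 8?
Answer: 2639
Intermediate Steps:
(123 + k*(-4))*29 = (123 + 8*(-4))*29 = (123 - 32)*29 = 91*29 = 2639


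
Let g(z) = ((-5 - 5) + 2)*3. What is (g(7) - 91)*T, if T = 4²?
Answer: -1840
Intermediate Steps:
T = 16
g(z) = -24 (g(z) = (-10 + 2)*3 = -8*3 = -24)
(g(7) - 91)*T = (-24 - 91)*16 = -115*16 = -1840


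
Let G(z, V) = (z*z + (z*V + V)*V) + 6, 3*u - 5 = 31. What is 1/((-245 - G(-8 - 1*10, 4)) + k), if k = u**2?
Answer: -1/159 ≈ -0.0062893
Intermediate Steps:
u = 12 (u = 5/3 + (1/3)*31 = 5/3 + 31/3 = 12)
G(z, V) = 6 + z**2 + V*(V + V*z) (G(z, V) = (z**2 + (V*z + V)*V) + 6 = (z**2 + (V + V*z)*V) + 6 = (z**2 + V*(V + V*z)) + 6 = 6 + z**2 + V*(V + V*z))
k = 144 (k = 12**2 = 144)
1/((-245 - G(-8 - 1*10, 4)) + k) = 1/((-245 - (6 + 4**2 + (-8 - 1*10)**2 + (-8 - 1*10)*4**2)) + 144) = 1/((-245 - (6 + 16 + (-8 - 10)**2 + (-8 - 10)*16)) + 144) = 1/((-245 - (6 + 16 + (-18)**2 - 18*16)) + 144) = 1/((-245 - (6 + 16 + 324 - 288)) + 144) = 1/((-245 - 1*58) + 144) = 1/((-245 - 58) + 144) = 1/(-303 + 144) = 1/(-159) = -1/159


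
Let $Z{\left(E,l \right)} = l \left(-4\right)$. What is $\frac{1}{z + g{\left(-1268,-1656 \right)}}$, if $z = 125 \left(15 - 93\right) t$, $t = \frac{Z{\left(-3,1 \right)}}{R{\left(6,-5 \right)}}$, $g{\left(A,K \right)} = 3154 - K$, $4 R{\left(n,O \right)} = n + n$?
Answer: $\frac{1}{17810} \approx 5.6148 \cdot 10^{-5}$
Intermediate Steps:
$Z{\left(E,l \right)} = - 4 l$
$R{\left(n,O \right)} = \frac{n}{2}$ ($R{\left(n,O \right)} = \frac{n + n}{4} = \frac{2 n}{4} = \frac{n}{2}$)
$t = - \frac{4}{3}$ ($t = \frac{\left(-4\right) 1}{\frac{1}{2} \cdot 6} = - \frac{4}{3} \approx -1.3333$)
$z = 13000$ ($z = 125 \left(15 - 93\right) \left(- \frac{4}{3}\right) = 125 \left(-78\right) \left(- \frac{4}{3}\right) = \left(-9750\right) \left(- \frac{4}{3}\right) = 13000$)
$\frac{1}{z + g{\left(-1268,-1656 \right)}} = \frac{1}{13000 + \left(3154 - -1656\right)} = \frac{1}{13000 + \left(3154 + 1656\right)} = \frac{1}{13000 + 4810} = \frac{1}{17810}$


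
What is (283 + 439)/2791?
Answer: 722/2791 ≈ 0.25869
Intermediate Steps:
(283 + 439)/2791 = 722*(1/2791) = 722/2791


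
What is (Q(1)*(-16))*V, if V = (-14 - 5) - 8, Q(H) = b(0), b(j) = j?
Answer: 0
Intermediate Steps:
Q(H) = 0
V = -27 (V = -19 - 8 = -27)
(Q(1)*(-16))*V = (0*(-16))*(-27) = 0*(-27) = 0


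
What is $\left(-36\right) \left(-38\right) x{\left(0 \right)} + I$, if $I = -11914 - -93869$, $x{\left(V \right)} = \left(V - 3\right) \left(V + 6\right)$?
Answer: $57331$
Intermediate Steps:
$x{\left(V \right)} = \left(-3 + V\right) \left(6 + V\right)$
$I = 81955$ ($I = -11914 + 93869 = 81955$)
$\left(-36\right) \left(-38\right) x{\left(0 \right)} + I = \left(-36\right) \left(-38\right) \left(-18 + 0^{2} + 3 \cdot 0\right) + 81955 = 1368 \left(-18 + 0 + 0\right) + 81955 = 1368 \left(-18\right) + 81955 = -24624 + 81955 = 57331$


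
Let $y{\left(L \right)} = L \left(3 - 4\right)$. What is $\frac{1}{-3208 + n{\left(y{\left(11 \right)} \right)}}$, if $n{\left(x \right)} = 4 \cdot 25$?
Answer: $- \frac{1}{3108} \approx -0.00032175$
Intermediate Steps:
$y{\left(L \right)} = - L$ ($y{\left(L \right)} = L \left(-1\right) = - L$)
$n{\left(x \right)} = 100$
$\frac{1}{-3208 + n{\left(y{\left(11 \right)} \right)}} = \frac{1}{-3208 + 100} = \frac{1}{-3108} = - \frac{1}{3108}$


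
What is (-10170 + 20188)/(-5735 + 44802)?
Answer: 10018/39067 ≈ 0.25643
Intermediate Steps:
(-10170 + 20188)/(-5735 + 44802) = 10018/39067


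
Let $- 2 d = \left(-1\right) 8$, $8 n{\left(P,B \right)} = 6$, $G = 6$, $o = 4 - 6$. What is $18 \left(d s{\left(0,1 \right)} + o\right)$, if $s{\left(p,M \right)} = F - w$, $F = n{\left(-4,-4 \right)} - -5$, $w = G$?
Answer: $-54$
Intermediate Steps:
$o = -2$ ($o = 4 - 6 = -2$)
$n{\left(P,B \right)} = \frac{3}{4}$ ($n{\left(P,B \right)} = \frac{1}{8} \cdot 6 = \frac{3}{4}$)
$w = 6$
$d = 4$ ($d = - \frac{\left(-1\right) 8}{2} = \left(- \frac{1}{2}\right) \left(-8\right) = 4$)
$F = \frac{23}{4}$ ($F = \frac{3}{4} - -5 = \frac{3}{4} + 5 = \frac{23}{4} \approx 5.75$)
$s{\left(p,M \right)} = - \frac{1}{4}$ ($s{\left(p,M \right)} = \frac{23}{4} - 6 = - \frac{1}{4}$)
$18 \left(d s{\left(0,1 \right)} + o\right) = 18 \left(4 \left(- \frac{1}{4}\right) - 2\right) = 18 \left(-1 - 2\right) = 18 \left(-3\right) = -54$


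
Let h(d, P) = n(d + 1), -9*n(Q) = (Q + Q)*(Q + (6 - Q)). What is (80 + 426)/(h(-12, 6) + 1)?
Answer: 1518/47 ≈ 32.298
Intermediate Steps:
n(Q) = -4*Q/3 (n(Q) = -(Q + Q)*(Q + (6 - Q))/9 = -2*Q*6/9 = -4*Q/3)
h(d, P) = -4/3 - 4*d/3 (h(d, P) = -4*(d + 1)/3 = -4*(1 + d)/3 = -4/3 - 4*d/3)
(80 + 426)/(h(-12, 6) + 1) = (80 + 426)/((-4/3 - 4/3*(-12)) + 1) = 506/((-4/3 + 16) + 1) = 506/(44/3 + 1) = 506/(47/3) = 506*(3/47) = 1518/47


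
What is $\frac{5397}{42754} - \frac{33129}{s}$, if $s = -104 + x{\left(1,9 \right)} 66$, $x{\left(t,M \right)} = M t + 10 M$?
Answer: $- \frac{345423639}{68727055} \approx -5.026$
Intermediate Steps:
$x{\left(t,M \right)} = 10 M + M t$
$s = 6430$ ($s = -104 + 9 \left(10 + 1\right) 66 = -104 + 9 \cdot 11 \cdot 66 = -104 + 99 \cdot 66 = -104 + 6534 = 6430$)
$\frac{5397}{42754} - \frac{33129}{s} = \frac{5397}{42754} - \frac{33129}{6430} = - \frac{345423639}{68727055}$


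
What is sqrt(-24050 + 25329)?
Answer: sqrt(1279) ≈ 35.763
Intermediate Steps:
sqrt(-24050 + 25329) = sqrt(1279)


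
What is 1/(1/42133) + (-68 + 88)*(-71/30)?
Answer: 126257/3 ≈ 42086.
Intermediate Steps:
1/(1/42133) + (-68 + 88)*(-71/30) = 1/(1/42133) + 20*(-71*1/30) = 42133 + 20*(-71/30) = 42133 - 142/3 = 126257/3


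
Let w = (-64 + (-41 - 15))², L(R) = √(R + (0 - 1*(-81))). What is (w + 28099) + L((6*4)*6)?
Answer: 42514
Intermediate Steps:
L(R) = √(81 + R) (L(R) = √(R + (0 + 81)) = √(R + 81) = √(81 + R))
w = 14400 (w = (-64 - 56)² = (-120)² = 14400)
(w + 28099) + L((6*4)*6) = (14400 + 28099) + √(81 + (6*4)*6) = 42499 + √(81 + 24*6) = 42499 + √(81 + 144) = 42499 + √225 = 42499 + 15 = 42514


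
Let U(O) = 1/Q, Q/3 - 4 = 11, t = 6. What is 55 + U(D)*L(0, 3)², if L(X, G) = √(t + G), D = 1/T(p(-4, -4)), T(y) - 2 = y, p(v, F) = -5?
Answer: 276/5 ≈ 55.200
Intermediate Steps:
T(y) = 2 + y
D = -⅓ (D = 1/(2 - 5) = 1/(-3) = -⅓ ≈ -0.33333)
Q = 45 (Q = 12 + 3*11 = 12 + 33 = 45)
L(X, G) = √(6 + G)
U(O) = 1/45
55 + U(D)*L(0, 3)² = 55 + (√(6 + 3))²/45 = 55 + (√9)²/45 = 55 + (1/45)*3² = 55 + (1/45)*9 = 55 + ⅕ = 276/5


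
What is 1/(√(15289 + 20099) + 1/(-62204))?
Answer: 62204/136928119555007 + 23216025696*√983/136928119555007 ≈ 0.0053158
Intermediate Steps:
1/(√(15289 + 20099) + 1/(-62204)) = 1/(√35388 - 1/62204) = 1/(6*√983 - 1/62204) = 1/(-1/62204 + 6*√983)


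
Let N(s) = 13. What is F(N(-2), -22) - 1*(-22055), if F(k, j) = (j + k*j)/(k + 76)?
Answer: 1962587/89 ≈ 22052.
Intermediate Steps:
F(k, j) = (j + j*k)/(76 + k)
F(N(-2), -22) - 1*(-22055) = -22*(1 + 13)/(76 + 13) - 1*(-22055) = -22*14/89 + 22055 = -22*1/89*14 + 22055 = -308/89 + 22055 = 1962587/89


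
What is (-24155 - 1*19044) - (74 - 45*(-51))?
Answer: -45568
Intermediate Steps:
(-24155 - 1*19044) - (74 - 45*(-51)) = (-24155 - 19044) - (74 + 2295) = -43199 - 1*2369 = -43199 - 2369 = -45568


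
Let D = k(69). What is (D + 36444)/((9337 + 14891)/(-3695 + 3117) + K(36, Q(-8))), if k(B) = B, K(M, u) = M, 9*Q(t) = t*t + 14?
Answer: -1172473/190 ≈ -6170.9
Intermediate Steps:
Q(t) = 14/9 + t**2/9 (Q(t) = (t*t + 14)/9 = (t**2 + 14)/9 = (14 + t**2)/9 = 14/9 + t**2/9)
D = 69
(D + 36444)/((9337 + 14891)/(-3695 + 3117) + K(36, Q(-8))) = (69 + 36444)/((9337 + 14891)/(-3695 + 3117) + 36) = 36513/(24228/(-578) + 36) = 36513/(24228*(-1/578) + 36) = 36513/(-12114/289 + 36) = 36513/(-1710/289) = 36513*(-289/1710) = -1172473/190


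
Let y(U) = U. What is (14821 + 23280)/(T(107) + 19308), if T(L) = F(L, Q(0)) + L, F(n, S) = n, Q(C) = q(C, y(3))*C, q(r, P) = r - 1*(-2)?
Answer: 38101/19522 ≈ 1.9517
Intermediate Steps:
q(r, P) = 2 + r (q(r, P) = r + 2 = 2 + r)
Q(C) = C*(2 + C) (Q(C) = (2 + C)*C = C*(2 + C))
T(L) = 2*L (T(L) = L + L = 2*L)
(14821 + 23280)/(T(107) + 19308) = (14821 + 23280)/(2*107 + 19308) = 38101/(214 + 19308) = 38101/19522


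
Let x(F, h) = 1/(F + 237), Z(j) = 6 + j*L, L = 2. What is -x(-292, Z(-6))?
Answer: 1/55 ≈ 0.018182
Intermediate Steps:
Z(j) = 6 + 2*j (Z(j) = 6 + j*2 = 6 + 2*j)
x(F, h) = 1/(237 + F)
-x(-292, Z(-6)) = -1/(237 - 292) = -1/(-55) = -1*(-1/55) = 1/55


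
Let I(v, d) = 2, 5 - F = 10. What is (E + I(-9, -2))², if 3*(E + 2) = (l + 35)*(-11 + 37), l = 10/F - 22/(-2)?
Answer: 1308736/9 ≈ 1.4542e+5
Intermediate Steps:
F = -5 (F = 5 - 1*10 = 5 - 10 = -5)
l = 9 (l = 10/(-5) - 22/(-2) = 10*(-⅕) - 22*(-½) = -2 + 11 = 9)
E = 1138/3 (E = -2 + ((9 + 35)*(-11 + 37))/3 = -2 + (44*26)/3 = -2 + (⅓)*1144 = -2 + 1144/3 = 1138/3 ≈ 379.33)
(E + I(-9, -2))² = (1138/3 + 2)² = (1144/3)² = 1308736/9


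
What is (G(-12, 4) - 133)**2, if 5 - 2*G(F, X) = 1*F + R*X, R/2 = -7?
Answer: 37249/4 ≈ 9312.3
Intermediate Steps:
R = -14 (R = 2*(-7) = -14)
G(F, X) = 5/2 + 7*X - F/2 (G(F, X) = 5/2 - (1*F - 14*X)/2 = 5/2 - (F - 14*X)/2 = 5/2 + (7*X - F/2) = 5/2 + 7*X - F/2)
(G(-12, 4) - 133)**2 = ((5/2 + 7*4 - 1/2*(-12)) - 133)**2 = ((5/2 + 28 + 6) - 133)**2 = (73/2 - 133)**2 = (-193/2)**2 = 37249/4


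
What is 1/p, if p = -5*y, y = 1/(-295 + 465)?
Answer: -34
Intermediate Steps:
y = 1/170 ≈ 0.0058824
p = -1/34 (p = -5*1/170 = -1/34 ≈ -0.029412)
1/p = 1/(-1/34) = -34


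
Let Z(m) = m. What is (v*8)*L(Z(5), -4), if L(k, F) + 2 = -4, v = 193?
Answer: -9264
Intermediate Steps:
L(k, F) = -6 (L(k, F) = -2 - 4 = -6)
(v*8)*L(Z(5), -4) = (193*8)*(-6) = 1544*(-6) = -9264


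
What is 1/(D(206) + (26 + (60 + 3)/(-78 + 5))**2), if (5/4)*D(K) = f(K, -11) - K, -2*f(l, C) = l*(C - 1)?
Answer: 5329/7758321 ≈ 0.00068688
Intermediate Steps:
f(l, C) = -l*(-1 + C)/2 (f(l, C) = -l*(C - 1)/2 = -l*(-1 + C)/2)
D(K) = 4*K (D(K) = 4*(K*(1 - 1*(-11))/2 - K)/5 = 4*(K*(1 + 11)/2 - K)/5 = 4*((1/2)*K*12 - K)/5 = 4*(6*K - K)/5 = 4*(5*K)/5 = 4*K)
1/(D(206) + (26 + (60 + 3)/(-78 + 5))**2) = 1/(4*206 + (26 + (60 + 3)/(-78 + 5))**2) = 1/(824 + (26 + 63/(-73))**2) = 1/(824 + (26 + 63*(-1/73))**2) = 1/(824 + (26 - 63/73)**2) = 1/(824 + (1835/73)**2) = 1/(824 + 3367225/5329) = 1/(7758321/5329) = 5329/7758321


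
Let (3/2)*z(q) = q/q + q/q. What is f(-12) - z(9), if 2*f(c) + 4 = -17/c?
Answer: -21/8 ≈ -2.6250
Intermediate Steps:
f(c) = -2 - 17/(2*c) (f(c) = -2 + (-17/c)/2 = -2 - 17/(2*c))
z(q) = 4/3 (z(q) = 2*(q/q + q/q)/3 = 2*(1 + 1)/3 = (⅔)*2 = 4/3)
f(-12) - z(9) = (-2 - 17/2/(-12)) - 1*4/3 = (-2 - 17/2*(-1/12)) - 4/3 = (-2 + 17/24) - 4/3 = -31/24 - 4/3 = -21/8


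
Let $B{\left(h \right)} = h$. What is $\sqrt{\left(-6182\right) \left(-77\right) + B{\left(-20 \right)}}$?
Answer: $\sqrt{475994} \approx 689.92$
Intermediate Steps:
$\sqrt{\left(-6182\right) \left(-77\right) + B{\left(-20 \right)}} = \sqrt{\left(-6182\right) \left(-77\right) - 20} = \sqrt{476014 - 20} = \sqrt{475994}$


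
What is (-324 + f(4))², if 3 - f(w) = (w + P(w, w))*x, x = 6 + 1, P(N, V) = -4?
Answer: 103041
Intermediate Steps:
x = 7
f(w) = 31 - 7*w (f(w) = 3 - (w - 4)*7 = 3 - (-4 + w)*7 = 3 - (-28 + 7*w) = 3 + (28 - 7*w) = 31 - 7*w)
(-324 + f(4))² = (-324 + (31 - 7*4))² = (-324 + (31 - 28))² = (-324 + 3)² = (-321)² = 103041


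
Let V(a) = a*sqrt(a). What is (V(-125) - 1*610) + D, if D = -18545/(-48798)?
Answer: -29748235/48798 - 625*I*sqrt(5) ≈ -609.62 - 1397.5*I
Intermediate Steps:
D = 18545/48798 (D = -18545*(-1/48798) = 18545/48798 ≈ 0.38004)
V(a) = a**(3/2)
(V(-125) - 1*610) + D = ((-125)**(3/2) - 1*610) + 18545/48798 = (-625*I*sqrt(5) - 610) + 18545/48798 = (-610 - 625*I*sqrt(5)) + 18545/48798 = -29748235/48798 - 625*I*sqrt(5)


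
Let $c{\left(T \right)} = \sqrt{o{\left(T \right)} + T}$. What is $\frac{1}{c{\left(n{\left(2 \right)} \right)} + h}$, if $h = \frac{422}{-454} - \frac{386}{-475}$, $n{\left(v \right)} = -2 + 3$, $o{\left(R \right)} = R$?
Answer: $\frac{1358918475}{23093625641} + \frac{11626230625 \sqrt{2}}{23093625641} \approx 0.77081$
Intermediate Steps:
$n{\left(v \right)} = 1$
$c{\left(T \right)} = \sqrt{2} \sqrt{T}$ ($c{\left(T \right)} = \sqrt{T + T} = \sqrt{2 T} = \sqrt{2} \sqrt{T}$)
$h = - \frac{12603}{107825}$ ($h = 422 \left(- \frac{1}{454}\right) - - \frac{386}{475} = - \frac{211}{227} + \frac{386}{475} = - \frac{12603}{107825} \approx -0.11688$)
$\frac{1}{c{\left(n{\left(2 \right)} \right)} + h} = \frac{1}{\sqrt{2} \sqrt{1} - \frac{12603}{107825}} = \frac{1}{\sqrt{2} \cdot 1 - \frac{12603}{107825}} = \frac{1}{\sqrt{2} - \frac{12603}{107825}} = \frac{1}{- \frac{12603}{107825} + \sqrt{2}}$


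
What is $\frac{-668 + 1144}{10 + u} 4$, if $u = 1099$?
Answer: $\frac{1904}{1109} \approx 1.7169$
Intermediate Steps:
$\frac{-668 + 1144}{10 + u} 4 = \frac{-668 + 1144}{10 + 1099} \cdot 4 = \frac{476}{1109} \cdot 4 = \frac{1904}{1109}$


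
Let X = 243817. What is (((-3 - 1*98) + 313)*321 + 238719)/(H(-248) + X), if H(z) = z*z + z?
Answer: 102257/101691 ≈ 1.0056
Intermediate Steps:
H(z) = z + z**2 (H(z) = z**2 + z = z + z**2)
(((-3 - 1*98) + 313)*321 + 238719)/(H(-248) + X) = (((-3 - 1*98) + 313)*321 + 238719)/(-248*(1 - 248) + 243817) = (((-3 - 98) + 313)*321 + 238719)/(-248*(-247) + 243817) = ((-101 + 313)*321 + 238719)/(61256 + 243817) = (212*321 + 238719)/305073 = (68052 + 238719)*(1/305073) = 306771*(1/305073) = 102257/101691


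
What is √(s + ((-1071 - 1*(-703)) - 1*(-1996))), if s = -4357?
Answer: I*√2729 ≈ 52.24*I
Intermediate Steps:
√(s + ((-1071 - 1*(-703)) - 1*(-1996))) = √(-4357 + ((-1071 - 1*(-703)) - 1*(-1996))) = √(-4357 + ((-1071 + 703) + 1996)) = √(-4357 + (-368 + 1996)) = √(-4357 + 1628) = √(-2729) = I*√2729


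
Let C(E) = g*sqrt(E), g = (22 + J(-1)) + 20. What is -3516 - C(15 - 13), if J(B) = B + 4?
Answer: -3516 - 45*sqrt(2) ≈ -3579.6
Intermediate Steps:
J(B) = 4 + B
g = 45 (g = (22 + (4 - 1)) + 20 = (22 + 3) + 20 = 25 + 20 = 45)
C(E) = 45*sqrt(E)
-3516 - C(15 - 13) = -3516 - 45*sqrt(15 - 13) = -3516 - 45*sqrt(2)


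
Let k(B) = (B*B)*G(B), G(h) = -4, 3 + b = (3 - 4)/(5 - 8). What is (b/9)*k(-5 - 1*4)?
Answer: 96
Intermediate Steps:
b = -8/3 (b = -3 + (3 - 4)/(5 - 8) = -3 - 1/(-3) = -3 - 1*(-⅓) = -3 + ⅓ = -8/3 ≈ -2.6667)
k(B) = -4*B² (k(B) = (B*B)*(-4) = B²*(-4) = -4*B²)
(b/9)*k(-5 - 1*4) = (-8/3/9)*(-4*(-5 - 1*4)²) = (-8/3*⅑)*(-4*(-5 - 4)²) = -(-32)*(-9)²/27 = -(-32)*81/27 = -8/27*(-324) = 96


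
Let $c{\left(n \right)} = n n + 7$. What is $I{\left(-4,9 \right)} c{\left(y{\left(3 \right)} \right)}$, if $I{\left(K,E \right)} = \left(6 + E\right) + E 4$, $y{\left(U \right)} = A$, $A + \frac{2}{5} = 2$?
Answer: $\frac{12189}{25} \approx 487.56$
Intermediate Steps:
$A = \frac{8}{5}$ ($A = - \frac{2}{5} + 2 = \frac{8}{5} \approx 1.6$)
$y{\left(U \right)} = \frac{8}{5}$
$c{\left(n \right)} = 7 + n^{2}$ ($c{\left(n \right)} = n^{2} + 7 = 7 + n^{2}$)
$I{\left(K,E \right)} = 6 + 5 E$ ($I{\left(K,E \right)} = \left(6 + E\right) + 4 E = 6 + 5 E$)
$I{\left(-4,9 \right)} c{\left(y{\left(3 \right)} \right)} = \left(6 + 5 \cdot 9\right) \left(7 + \left(\frac{8}{5}\right)^{2}\right) = \left(6 + 45\right) \left(7 + \frac{64}{25}\right) = 51 \cdot \frac{239}{25} = \frac{12189}{25}$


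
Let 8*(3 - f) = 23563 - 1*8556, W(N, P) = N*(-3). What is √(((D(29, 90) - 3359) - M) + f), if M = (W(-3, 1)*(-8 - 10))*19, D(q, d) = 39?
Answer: I*√33838/4 ≈ 45.988*I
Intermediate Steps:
W(N, P) = -3*N
f = -14983/8 (f = 3 - (23563 - 1*8556)/8 = 3 - (23563 - 8556)/8 = 3 - ⅛*15007 = 3 - 15007/8 = -14983/8 ≈ -1872.9)
M = -3078 (M = ((-3*(-3))*(-8 - 10))*19 = (9*(-18))*19 = -162*19 = -3078)
√(((D(29, 90) - 3359) - M) + f) = √(((39 - 3359) - 1*(-3078)) - 14983/8) = √((-3320 + 3078) - 14983/8) = √(-242 - 14983/8) = √(-16919/8) = I*√33838/4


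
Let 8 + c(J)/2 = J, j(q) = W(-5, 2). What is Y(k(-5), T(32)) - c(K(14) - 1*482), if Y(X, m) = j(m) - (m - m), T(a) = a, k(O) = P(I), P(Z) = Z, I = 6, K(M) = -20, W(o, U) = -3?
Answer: 1017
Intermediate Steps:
j(q) = -3
k(O) = 6
c(J) = -16 + 2*J
Y(X, m) = -3 (Y(X, m) = -3 - (m - m) = -3 - 1*0 = -3 + 0 = -3)
Y(k(-5), T(32)) - c(K(14) - 1*482) = -3 - (-16 + 2*(-20 - 1*482)) = -3 - (-16 + 2*(-20 - 482)) = -3 - (-16 + 2*(-502)) = -3 - (-16 - 1004) = -3 - 1*(-1020) = -3 + 1020 = 1017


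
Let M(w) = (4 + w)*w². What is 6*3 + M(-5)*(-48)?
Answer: 1218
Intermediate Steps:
M(w) = w²*(4 + w)
6*3 + M(-5)*(-48) = 6*3 + ((-5)²*(4 - 5))*(-48) = 18 + (25*(-1))*(-48) = 18 - 25*(-48) = 18 + 1200 = 1218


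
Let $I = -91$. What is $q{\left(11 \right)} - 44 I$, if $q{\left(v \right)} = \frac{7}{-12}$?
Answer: $\frac{48041}{12} \approx 4003.4$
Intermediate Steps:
$q{\left(v \right)} = - \frac{7}{12}$ ($q{\left(v \right)} = 7 \left(- \frac{1}{12}\right) = - \frac{7}{12}$)
$q{\left(11 \right)} - 44 I = - \frac{7}{12} - -4004 = - \frac{7}{12} + 4004 = \frac{48041}{12}$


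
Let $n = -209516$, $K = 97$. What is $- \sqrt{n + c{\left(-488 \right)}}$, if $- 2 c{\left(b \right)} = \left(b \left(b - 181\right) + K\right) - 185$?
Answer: $- 6 i \sqrt{10353} \approx - 610.5 i$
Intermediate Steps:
$c{\left(b \right)} = 44 - \frac{b \left(-181 + b\right)}{2}$ ($c{\left(b \right)} = - \frac{\left(b \left(b - 181\right) + 97\right) - 185}{2} = - \frac{\left(b \left(-181 + b\right) + 97\right) - 185}{2} = - \frac{\left(97 + b \left(-181 + b\right)\right) - 185}{2} = - \frac{-88 + b \left(-181 + b\right)}{2} = 44 - \frac{b \left(-181 + b\right)}{2}$)
$- \sqrt{n + c{\left(-488 \right)}} = - \sqrt{-209516 + \left(44 - \frac{\left(-488\right)^{2}}{2} + \frac{181}{2} \left(-488\right)\right)} = - \sqrt{-209516 - 163192} = - \sqrt{-372708} = - 6 i \sqrt{10353}$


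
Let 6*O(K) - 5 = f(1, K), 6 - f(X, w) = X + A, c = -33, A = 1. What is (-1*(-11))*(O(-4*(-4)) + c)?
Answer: -693/2 ≈ -346.50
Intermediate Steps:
f(X, w) = 5 - X (f(X, w) = 6 - (X + 1) = 6 - (1 + X) = 6 + (-1 - X) = 5 - X)
O(K) = 3/2 (O(K) = 5/6 + (5 - 1*1)/6 = 5/6 + (5 - 1)/6 = 5/6 + (1/6)*4 = 5/6 + 2/3 = 3/2)
(-1*(-11))*(O(-4*(-4)) + c) = (-1*(-11))*(3/2 - 33) = 11*(-63/2) = -693/2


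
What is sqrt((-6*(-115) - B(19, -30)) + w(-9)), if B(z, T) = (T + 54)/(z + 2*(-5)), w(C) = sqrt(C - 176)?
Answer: sqrt(6186 + 9*I*sqrt(185))/3 ≈ 26.218 + 0.25939*I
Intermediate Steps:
w(C) = sqrt(-176 + C)
B(z, T) = (54 + T)/(-10 + z) (B(z, T) = (54 + T)/(z - 10) = (54 + T)/(-10 + z))
sqrt((-6*(-115) - B(19, -30)) + w(-9)) = sqrt((-6*(-115) - (54 - 30)/(-10 + 19)) + sqrt(-176 - 9)) = sqrt((690 - 24/9) + sqrt(-185)) = sqrt((690 - 24/9) + I*sqrt(185)) = sqrt((690 - 1*8/3) + I*sqrt(185)) = sqrt((690 - 8/3) + I*sqrt(185)) = sqrt(2062/3 + I*sqrt(185))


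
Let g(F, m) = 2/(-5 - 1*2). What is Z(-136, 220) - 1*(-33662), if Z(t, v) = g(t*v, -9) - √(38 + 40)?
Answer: 235632/7 - √78 ≈ 33653.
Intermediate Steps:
g(F, m) = -2/7 (g(F, m) = 2/(-5 - 2) = 2/(-7) = 2*(-⅐) = -2/7)
Z(t, v) = -2/7 - √78 (Z(t, v) = -2/7 - √(38 + 40) = -2/7 - √78)
Z(-136, 220) - 1*(-33662) = (-2/7 - √78) - 1*(-33662) = (-2/7 - √78) + 33662 = 235632/7 - √78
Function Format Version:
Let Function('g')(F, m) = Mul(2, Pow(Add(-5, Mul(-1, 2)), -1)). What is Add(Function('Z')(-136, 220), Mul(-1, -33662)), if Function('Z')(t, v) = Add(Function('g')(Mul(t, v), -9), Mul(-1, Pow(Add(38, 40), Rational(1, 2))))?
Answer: Add(Rational(235632, 7), Mul(-1, Pow(78, Rational(1, 2)))) ≈ 33653.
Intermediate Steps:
Function('g')(F, m) = Rational(-2, 7) (Function('g')(F, m) = Mul(2, Pow(Add(-5, -2), -1)) = Mul(2, Pow(-7, -1)) = Mul(2, Rational(-1, 7)) = Rational(-2, 7))
Function('Z')(t, v) = Add(Rational(-2, 7), Mul(-1, Pow(78, Rational(1, 2)))) (Function('Z')(t, v) = Add(Rational(-2, 7), Mul(-1, Pow(Add(38, 40), Rational(1, 2)))) = Add(Rational(-2, 7), Mul(-1, Pow(78, Rational(1, 2)))))
Add(Function('Z')(-136, 220), Mul(-1, -33662)) = Add(Add(Rational(-2, 7), Mul(-1, Pow(78, Rational(1, 2)))), Mul(-1, -33662)) = Add(Add(Rational(-2, 7), Mul(-1, Pow(78, Rational(1, 2)))), 33662) = Add(Rational(235632, 7), Mul(-1, Pow(78, Rational(1, 2))))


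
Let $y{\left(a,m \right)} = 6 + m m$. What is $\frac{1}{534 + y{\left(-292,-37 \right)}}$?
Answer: $\frac{1}{1909} \approx 0.00052383$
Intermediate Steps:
$y{\left(a,m \right)} = 6 + m^{2}$
$\frac{1}{534 + y{\left(-292,-37 \right)}} = \frac{1}{534 + \left(6 + \left(-37\right)^{2}\right)} = \frac{1}{534 + \left(6 + 1369\right)} = \frac{1}{534 + 1375} = \frac{1}{1909}$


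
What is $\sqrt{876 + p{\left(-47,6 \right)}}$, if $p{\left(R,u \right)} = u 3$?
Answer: $\sqrt{894} \approx 29.9$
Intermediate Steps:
$p{\left(R,u \right)} = 3 u$
$\sqrt{876 + p{\left(-47,6 \right)}} = \sqrt{876 + 3 \cdot 6} = \sqrt{876 + 18} = \sqrt{894}$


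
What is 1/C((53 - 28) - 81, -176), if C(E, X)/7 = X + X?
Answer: -1/2464 ≈ -0.00040584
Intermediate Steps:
C(E, X) = 14*X (C(E, X) = 7*(X + X) = 7*(2*X) = 14*X)
1/C((53 - 28) - 81, -176) = 1/(14*(-176)) = 1/(-2464) = -1/2464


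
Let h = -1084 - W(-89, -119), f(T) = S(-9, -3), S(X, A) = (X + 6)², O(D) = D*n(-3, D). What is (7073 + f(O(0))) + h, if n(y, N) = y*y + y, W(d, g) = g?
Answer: 6117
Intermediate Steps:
n(y, N) = y + y² (n(y, N) = y² + y = y + y²)
O(D) = 6*D (O(D) = D*(-3*(1 - 3)) = D*(-3*(-2)) = D*6 = 6*D)
S(X, A) = (6 + X)²
f(T) = 9 (f(T) = (6 - 9)² = (-3)² = 9)
h = -965 (h = -1084 - 1*(-119) = -1084 + 119 = -965)
(7073 + f(O(0))) + h = (7073 + 9) - 965 = 7082 - 965 = 6117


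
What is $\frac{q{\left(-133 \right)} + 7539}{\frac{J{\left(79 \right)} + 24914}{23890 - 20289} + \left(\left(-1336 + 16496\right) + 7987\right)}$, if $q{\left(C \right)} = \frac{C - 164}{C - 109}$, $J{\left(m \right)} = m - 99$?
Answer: $\frac{597351885}{1834299302} \approx 0.32566$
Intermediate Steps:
$J{\left(m \right)} = -99 + m$
$q{\left(C \right)} = \frac{-164 + C}{-109 + C}$
$\frac{q{\left(-133 \right)} + 7539}{\frac{J{\left(79 \right)} + 24914}{23890 - 20289} + \left(\left(-1336 + 16496\right) + 7987\right)} = \frac{\frac{-164 - 133}{-109 - 133} + 7539}{\frac{\left(-99 + 79\right) + 24914}{23890 - 20289} + \left(\left(-1336 + 16496\right) + 7987\right)} = \frac{\frac{1}{-242} \left(-297\right) + 7539}{\frac{-20 + 24914}{3601} + \left(15160 + 7987\right)} = \frac{\left(- \frac{1}{242}\right) \left(-297\right) + 7539}{24894 \cdot \frac{1}{3601} + 23147} = \frac{\frac{27}{22} + 7539}{\frac{24894}{3601} + 23147} = \frac{165885}{22 \cdot \frac{83377241}{3601}} = \frac{165885}{22} \cdot \frac{3601}{83377241} = \frac{597351885}{1834299302}$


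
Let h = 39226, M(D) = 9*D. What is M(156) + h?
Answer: 40630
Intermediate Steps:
M(156) + h = 9*156 + 39226 = 1404 + 39226 = 40630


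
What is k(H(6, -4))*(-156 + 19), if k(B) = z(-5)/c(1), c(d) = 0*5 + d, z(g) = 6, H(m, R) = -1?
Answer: -822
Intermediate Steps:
c(d) = d (c(d) = 0 + d = d)
k(B) = 6 (k(B) = 6/1 = 6*1 = 6)
k(H(6, -4))*(-156 + 19) = 6*(-156 + 19) = 6*(-137) = -822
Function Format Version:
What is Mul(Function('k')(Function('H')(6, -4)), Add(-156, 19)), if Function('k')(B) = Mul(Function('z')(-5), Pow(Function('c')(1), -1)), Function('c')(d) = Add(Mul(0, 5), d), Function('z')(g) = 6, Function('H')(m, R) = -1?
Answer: -822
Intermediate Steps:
Function('c')(d) = d (Function('c')(d) = Add(0, d) = d)
Function('k')(B) = 6 (Function('k')(B) = Mul(6, Pow(1, -1)) = Mul(6, 1) = 6)
Mul(Function('k')(Function('H')(6, -4)), Add(-156, 19)) = Mul(6, Add(-156, 19)) = Mul(6, -137) = -822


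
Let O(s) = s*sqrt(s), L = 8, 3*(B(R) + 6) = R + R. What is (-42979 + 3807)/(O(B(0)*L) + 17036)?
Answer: -41708387/18145993 - 470064*I*sqrt(3)/18145993 ≈ -2.2985 - 0.044868*I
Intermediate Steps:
B(R) = -6 + 2*R/3 (B(R) = -6 + (R + R)/3 = -6 + (2*R)/3 = -6 + 2*R/3)
O(s) = s**(3/2)
(-42979 + 3807)/(O(B(0)*L) + 17036) = (-42979 + 3807)/(((-6 + (2/3)*0)*8)**(3/2) + 17036) = -39172/(((-6 + 0)*8)**(3/2) + 17036) = -39172/((-6*8)**(3/2) + 17036) = -39172/((-48)**(3/2) + 17036) = -39172/(-192*I*sqrt(3) + 17036) = -39172/(17036 - 192*I*sqrt(3))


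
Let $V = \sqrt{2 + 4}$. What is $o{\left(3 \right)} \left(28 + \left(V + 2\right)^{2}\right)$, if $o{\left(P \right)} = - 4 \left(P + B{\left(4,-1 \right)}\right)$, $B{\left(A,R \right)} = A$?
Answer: $-1064 - 112 \sqrt{6} \approx -1338.3$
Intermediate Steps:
$o{\left(P \right)} = -16 - 4 P$ ($o{\left(P \right)} = - 4 \left(P + 4\right) = - 4 \left(4 + P\right) = -16 - 4 P$)
$V = \sqrt{6} \approx 2.4495$
$o{\left(3 \right)} \left(28 + \left(V + 2\right)^{2}\right) = \left(-16 - 12\right) \left(28 + \left(\sqrt{6} + 2\right)^{2}\right) = \left(-16 - 12\right) \left(28 + \left(2 + \sqrt{6}\right)^{2}\right) = - 28 \left(28 + \left(2 + \sqrt{6}\right)^{2}\right) = -784 - 28 \left(2 + \sqrt{6}\right)^{2}$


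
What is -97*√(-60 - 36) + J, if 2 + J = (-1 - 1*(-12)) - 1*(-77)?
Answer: 86 - 388*I*√6 ≈ 86.0 - 950.4*I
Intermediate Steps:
J = 86 (J = -2 + ((-1 - 1*(-12)) - 1*(-77)) = -2 + ((-1 + 12) + 77) = -2 + (11 + 77) = -2 + 88 = 86)
-97*√(-60 - 36) + J = -97*√(-60 - 36) + 86 = -388*I*√6 + 86 = 86 - 388*I*√6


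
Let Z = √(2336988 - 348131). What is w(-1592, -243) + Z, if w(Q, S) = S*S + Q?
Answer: 57457 + √1988857 ≈ 58867.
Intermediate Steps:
Z = √1988857 ≈ 1410.3
w(Q, S) = Q + S² (w(Q, S) = S² + Q = Q + S²)
w(-1592, -243) + Z = (-1592 + (-243)²) + √1988857 = (-1592 + 59049) + √1988857 = 57457 + √1988857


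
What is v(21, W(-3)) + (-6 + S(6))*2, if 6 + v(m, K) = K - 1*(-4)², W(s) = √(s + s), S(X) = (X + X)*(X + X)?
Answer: 254 + I*√6 ≈ 254.0 + 2.4495*I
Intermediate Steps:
S(X) = 4*X² (S(X) = (2*X)*(2*X) = 4*X²)
W(s) = √2*√s (W(s) = √(2*s) = √2*√s)
v(m, K) = -22 + K (v(m, K) = -6 + (K - 1*(-4)²) = -6 + (K - 1*16) = -6 + (K - 16) = -6 + (-16 + K) = -22 + K)
v(21, W(-3)) + (-6 + S(6))*2 = (-22 + √2*√(-3)) + (-6 + 4*6²)*2 = (-22 + √2*(I*√3)) + (-6 + 4*36)*2 = (-22 + I*√6) + (-6 + 144)*2 = (-22 + I*√6) + 138*2 = (-22 + I*√6) + 276 = 254 + I*√6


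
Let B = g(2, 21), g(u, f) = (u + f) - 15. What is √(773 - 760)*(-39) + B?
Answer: 8 - 39*√13 ≈ -132.62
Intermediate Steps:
g(u, f) = -15 + f + u (g(u, f) = (f + u) - 15 = -15 + f + u)
B = 8 (B = -15 + 21 + 2 = 8)
√(773 - 760)*(-39) + B = √(773 - 760)*(-39) + 8 = √13*(-39) + 8 = -39*√13 + 8 = 8 - 39*√13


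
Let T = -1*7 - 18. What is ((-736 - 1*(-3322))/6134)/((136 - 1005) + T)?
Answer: -431/913966 ≈ -0.00047157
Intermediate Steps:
T = -25 (T = -7 - 18 = -25)
((-736 - 1*(-3322))/6134)/((136 - 1005) + T) = ((-736 - 1*(-3322))/6134)/((136 - 1005) - 25) = ((-736 + 3322)*(1/6134))/(-869 - 25) = (2586*(1/6134))/(-894) = (1293/3067)*(-1/894) = -431/913966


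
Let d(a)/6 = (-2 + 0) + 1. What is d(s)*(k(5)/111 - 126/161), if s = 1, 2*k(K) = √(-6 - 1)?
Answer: 108/23 - I*√7/37 ≈ 4.6957 - 0.071507*I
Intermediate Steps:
k(K) = I*√7/2 (k(K) = √(-6 - 1)/2 = √(-7)/2 = (I*√7)/2 = I*√7/2)
d(a) = -6 (d(a) = 6*((-2 + 0) + 1) = 6*(-2 + 1) = 6*(-1) = -6)
d(s)*(k(5)/111 - 126/161) = -6*((I*√7/2)/111 - 126/161) = -6*((I*√7/2)*(1/111) - 126*1/161) = -6*(I*√7/222 - 18/23) = -6*(-18/23 + I*√7/222) = 108/23 - I*√7/37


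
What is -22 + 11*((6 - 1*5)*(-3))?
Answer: -55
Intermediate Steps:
-22 + 11*((6 - 1*5)*(-3)) = -22 + 11*((6 - 5)*(-3)) = -22 + 11*(1*(-3)) = -22 + 11*(-3) = -22 - 33 = -55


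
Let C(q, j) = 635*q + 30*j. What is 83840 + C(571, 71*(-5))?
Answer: 435775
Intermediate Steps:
C(q, j) = 30*j + 635*q
83840 + C(571, 71*(-5)) = 83840 + (30*(71*(-5)) + 635*571) = 83840 + (30*(-355) + 362585) = 83840 + (-10650 + 362585) = 83840 + 351935 = 435775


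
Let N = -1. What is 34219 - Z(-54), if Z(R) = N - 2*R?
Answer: 34112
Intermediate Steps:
Z(R) = -1 - 2*R
34219 - Z(-54) = 34219 - (-1 - 2*(-54)) = 34219 - (-1 + 108) = 34219 - 1*107 = 34219 - 107 = 34112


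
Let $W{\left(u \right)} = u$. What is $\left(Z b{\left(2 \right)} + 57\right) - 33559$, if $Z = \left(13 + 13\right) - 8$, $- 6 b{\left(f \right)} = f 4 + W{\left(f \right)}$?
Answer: $-33532$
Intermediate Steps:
$b{\left(f \right)} = - \frac{5 f}{6}$ ($b{\left(f \right)} = - \frac{f 4 + f}{6} = - \frac{4 f + f}{6} = - \frac{5 f}{6}$)
$Z = 18$ ($Z = 26 - 8 = 18$)
$\left(Z b{\left(2 \right)} + 57\right) - 33559 = \left(18 \left(\left(- \frac{5}{6}\right) 2\right) + 57\right) - 33559 = \left(18 \left(- \frac{5}{3}\right) + 57\right) - 33559 = \left(-30 + 57\right) - 33559 = 27 - 33559 = -33532$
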